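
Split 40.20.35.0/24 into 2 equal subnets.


New prefix = 24 + 1 = 25
Each subnet has 128 addresses
  40.20.35.0/25
  40.20.35.128/25
Subnets: 40.20.35.0/25, 40.20.35.128/25


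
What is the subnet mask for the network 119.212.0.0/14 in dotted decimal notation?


/14 means 14 network bits, 18 host bits
Binary: 11111111111111000000000000000000
Mask: 255.252.0.0


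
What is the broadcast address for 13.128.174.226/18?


Network: 13.128.128.0/18
Host bits = 14
Set all host bits to 1:
Broadcast: 13.128.191.255


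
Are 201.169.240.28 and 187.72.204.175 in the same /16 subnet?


Mask: 255.255.0.0
201.169.240.28 AND mask = 201.169.0.0
187.72.204.175 AND mask = 187.72.0.0
No, different subnets (201.169.0.0 vs 187.72.0.0)


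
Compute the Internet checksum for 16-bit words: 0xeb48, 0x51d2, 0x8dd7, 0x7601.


Sum all words (with carry folding):
+ 0xeb48 = 0xeb48
+ 0x51d2 = 0x3d1b
+ 0x8dd7 = 0xcaf2
+ 0x7601 = 0x40f4
One's complement: ~0x40f4
Checksum = 0xbf0b


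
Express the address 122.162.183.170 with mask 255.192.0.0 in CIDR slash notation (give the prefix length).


Binary: 11111111.11000000.00000000.00000000
Count leading 1s
Prefix: /10


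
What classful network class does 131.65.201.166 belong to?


First octet: 131
Binary: 10000011
10xxxxxx -> Class B (128-191)
Class B, default mask 255.255.0.0 (/16)


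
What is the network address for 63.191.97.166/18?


IP:   00111111.10111111.01100001.10100110
Mask: 11111111.11111111.11000000.00000000
AND operation:
Net:  00111111.10111111.01000000.00000000
Network: 63.191.64.0/18


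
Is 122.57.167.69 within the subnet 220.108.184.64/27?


Subnet network: 220.108.184.64
Test IP AND mask: 122.57.167.64
No, 122.57.167.69 is not in 220.108.184.64/27


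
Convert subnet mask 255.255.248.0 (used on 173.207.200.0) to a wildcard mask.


Subnet mask: 255.255.248.0
Wildcard = 255.255.255.255 - subnet mask
255 - 255 = 0
255 - 255 = 0
255 - 248 = 7
255 - 0 = 255
Wildcard: 0.0.7.255


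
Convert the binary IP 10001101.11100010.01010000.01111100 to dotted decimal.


10001101 = 141
11100010 = 226
01010000 = 80
01111100 = 124
IP: 141.226.80.124


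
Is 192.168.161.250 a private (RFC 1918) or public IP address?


RFC 1918 private ranges:
  10.0.0.0/8 (10.0.0.0 - 10.255.255.255)
  172.16.0.0/12 (172.16.0.0 - 172.31.255.255)
  192.168.0.0/16 (192.168.0.0 - 192.168.255.255)
Private (in 192.168.0.0/16)


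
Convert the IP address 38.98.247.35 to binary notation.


38 = 00100110
98 = 01100010
247 = 11110111
35 = 00100011
Binary: 00100110.01100010.11110111.00100011


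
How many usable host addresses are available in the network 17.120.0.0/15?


Host bits = 32 - 15 = 17
Total addresses = 2^17 = 131072
Usable = total - 2 (network and broadcast)
Usable hosts: 131070


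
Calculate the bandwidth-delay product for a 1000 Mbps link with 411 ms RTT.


BDP = bandwidth * RTT
= 1000 Mbps * 411 ms
= 1000 * 1e6 * 411 / 1000 bits
= 411000000 bits
= 51375000 bytes
= 50170.8984 KB
BDP = 411000000 bits (51375000 bytes)


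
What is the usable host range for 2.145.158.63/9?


Network: 2.128.0.0
Broadcast: 2.255.255.255
First usable = network + 1
Last usable = broadcast - 1
Range: 2.128.0.1 to 2.255.255.254


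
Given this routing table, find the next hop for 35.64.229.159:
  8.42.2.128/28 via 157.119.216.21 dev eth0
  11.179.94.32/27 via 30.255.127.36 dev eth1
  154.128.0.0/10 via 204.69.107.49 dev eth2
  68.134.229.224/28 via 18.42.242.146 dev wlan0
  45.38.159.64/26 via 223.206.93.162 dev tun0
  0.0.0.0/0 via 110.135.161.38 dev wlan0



Longest prefix match for 35.64.229.159:
  /28 8.42.2.128: no
  /27 11.179.94.32: no
  /10 154.128.0.0: no
  /28 68.134.229.224: no
  /26 45.38.159.64: no
  /0 0.0.0.0: MATCH
Selected: next-hop 110.135.161.38 via wlan0 (matched /0)


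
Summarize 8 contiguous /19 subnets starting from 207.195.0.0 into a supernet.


Original prefix: /19
Number of subnets: 8 = 2^3
New prefix = 19 - 3 = 16
Supernet: 207.195.0.0/16


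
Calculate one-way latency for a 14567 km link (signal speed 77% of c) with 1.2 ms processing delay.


Speed = 0.77 * 3e5 km/s = 231000 km/s
Propagation delay = 14567 / 231000 = 0.0631 s = 63.0606 ms
Processing delay = 1.2 ms
Total one-way latency = 64.2606 ms


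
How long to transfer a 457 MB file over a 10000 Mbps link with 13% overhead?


Effective throughput = 10000 * (1 - 13/100) = 8700 Mbps
File size in Mb = 457 * 8 = 3656 Mb
Time = 3656 / 8700
Time = 0.4202 seconds


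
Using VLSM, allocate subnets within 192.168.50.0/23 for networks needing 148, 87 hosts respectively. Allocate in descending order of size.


148 hosts -> /24 (254 usable): 192.168.50.0/24
87 hosts -> /25 (126 usable): 192.168.51.0/25
Allocation: 192.168.50.0/24 (148 hosts, 254 usable); 192.168.51.0/25 (87 hosts, 126 usable)


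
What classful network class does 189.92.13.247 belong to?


First octet: 189
Binary: 10111101
10xxxxxx -> Class B (128-191)
Class B, default mask 255.255.0.0 (/16)


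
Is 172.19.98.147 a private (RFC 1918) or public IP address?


RFC 1918 private ranges:
  10.0.0.0/8 (10.0.0.0 - 10.255.255.255)
  172.16.0.0/12 (172.16.0.0 - 172.31.255.255)
  192.168.0.0/16 (192.168.0.0 - 192.168.255.255)
Private (in 172.16.0.0/12)


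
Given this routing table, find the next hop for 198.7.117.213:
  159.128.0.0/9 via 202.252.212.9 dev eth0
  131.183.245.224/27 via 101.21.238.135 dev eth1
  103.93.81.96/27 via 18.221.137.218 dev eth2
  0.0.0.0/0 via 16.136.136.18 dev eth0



Longest prefix match for 198.7.117.213:
  /9 159.128.0.0: no
  /27 131.183.245.224: no
  /27 103.93.81.96: no
  /0 0.0.0.0: MATCH
Selected: next-hop 16.136.136.18 via eth0 (matched /0)


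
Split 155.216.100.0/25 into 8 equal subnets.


New prefix = 25 + 3 = 28
Each subnet has 16 addresses
  155.216.100.0/28
  155.216.100.16/28
  155.216.100.32/28
  155.216.100.48/28
  155.216.100.64/28
  155.216.100.80/28
  155.216.100.96/28
  155.216.100.112/28
Subnets: 155.216.100.0/28, 155.216.100.16/28, 155.216.100.32/28, 155.216.100.48/28, 155.216.100.64/28, 155.216.100.80/28, 155.216.100.96/28, 155.216.100.112/28


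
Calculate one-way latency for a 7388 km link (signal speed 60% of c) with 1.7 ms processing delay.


Speed = 0.6 * 3e5 km/s = 180000 km/s
Propagation delay = 7388 / 180000 = 0.041 s = 41.0444 ms
Processing delay = 1.7 ms
Total one-way latency = 42.7444 ms


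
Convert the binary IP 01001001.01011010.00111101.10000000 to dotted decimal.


01001001 = 73
01011010 = 90
00111101 = 61
10000000 = 128
IP: 73.90.61.128


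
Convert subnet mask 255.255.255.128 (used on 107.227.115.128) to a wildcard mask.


Subnet mask: 255.255.255.128
Wildcard = 255.255.255.255 - subnet mask
255 - 255 = 0
255 - 255 = 0
255 - 255 = 0
255 - 128 = 127
Wildcard: 0.0.0.127


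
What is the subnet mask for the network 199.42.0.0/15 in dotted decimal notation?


/15 means 15 network bits, 17 host bits
Binary: 11111111111111100000000000000000
Mask: 255.254.0.0


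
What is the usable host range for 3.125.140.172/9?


Network: 3.0.0.0
Broadcast: 3.127.255.255
First usable = network + 1
Last usable = broadcast - 1
Range: 3.0.0.1 to 3.127.255.254


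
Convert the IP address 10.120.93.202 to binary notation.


10 = 00001010
120 = 01111000
93 = 01011101
202 = 11001010
Binary: 00001010.01111000.01011101.11001010


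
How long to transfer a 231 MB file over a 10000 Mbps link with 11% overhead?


Effective throughput = 10000 * (1 - 11/100) = 8900 Mbps
File size in Mb = 231 * 8 = 1848 Mb
Time = 1848 / 8900
Time = 0.2076 seconds


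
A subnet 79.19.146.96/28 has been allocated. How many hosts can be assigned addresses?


Host bits = 32 - 28 = 4
Total addresses = 2^4 = 16
Usable = total - 2 (network and broadcast)
Usable hosts: 14


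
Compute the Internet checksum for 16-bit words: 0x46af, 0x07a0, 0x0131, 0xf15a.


Sum all words (with carry folding):
+ 0x46af = 0x46af
+ 0x07a0 = 0x4e4f
+ 0x0131 = 0x4f80
+ 0xf15a = 0x40db
One's complement: ~0x40db
Checksum = 0xbf24


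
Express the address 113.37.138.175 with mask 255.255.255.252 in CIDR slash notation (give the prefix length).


Binary: 11111111.11111111.11111111.11111100
Count leading 1s
Prefix: /30


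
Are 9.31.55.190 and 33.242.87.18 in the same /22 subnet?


Mask: 255.255.252.0
9.31.55.190 AND mask = 9.31.52.0
33.242.87.18 AND mask = 33.242.84.0
No, different subnets (9.31.52.0 vs 33.242.84.0)


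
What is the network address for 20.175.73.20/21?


IP:   00010100.10101111.01001001.00010100
Mask: 11111111.11111111.11111000.00000000
AND operation:
Net:  00010100.10101111.01001000.00000000
Network: 20.175.72.0/21


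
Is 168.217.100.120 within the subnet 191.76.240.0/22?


Subnet network: 191.76.240.0
Test IP AND mask: 168.217.100.0
No, 168.217.100.120 is not in 191.76.240.0/22


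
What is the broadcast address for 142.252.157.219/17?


Network: 142.252.128.0/17
Host bits = 15
Set all host bits to 1:
Broadcast: 142.252.255.255


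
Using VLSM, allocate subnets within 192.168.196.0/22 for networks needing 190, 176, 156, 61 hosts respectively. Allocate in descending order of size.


190 hosts -> /24 (254 usable): 192.168.196.0/24
176 hosts -> /24 (254 usable): 192.168.197.0/24
156 hosts -> /24 (254 usable): 192.168.198.0/24
61 hosts -> /26 (62 usable): 192.168.199.0/26
Allocation: 192.168.196.0/24 (190 hosts, 254 usable); 192.168.197.0/24 (176 hosts, 254 usable); 192.168.198.0/24 (156 hosts, 254 usable); 192.168.199.0/26 (61 hosts, 62 usable)


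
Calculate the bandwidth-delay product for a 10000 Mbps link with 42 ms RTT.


BDP = bandwidth * RTT
= 10000 Mbps * 42 ms
= 10000 * 1e6 * 42 / 1000 bits
= 420000000 bits
= 52500000 bytes
= 51269.5312 KB
BDP = 420000000 bits (52500000 bytes)


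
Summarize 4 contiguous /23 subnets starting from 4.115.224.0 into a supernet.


Original prefix: /23
Number of subnets: 4 = 2^2
New prefix = 23 - 2 = 21
Supernet: 4.115.224.0/21


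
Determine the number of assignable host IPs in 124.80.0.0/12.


Host bits = 32 - 12 = 20
Total addresses = 2^20 = 1048576
Usable = total - 2 (network and broadcast)
Usable hosts: 1048574


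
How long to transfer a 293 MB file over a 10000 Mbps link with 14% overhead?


Effective throughput = 10000 * (1 - 14/100) = 8600 Mbps
File size in Mb = 293 * 8 = 2344 Mb
Time = 2344 / 8600
Time = 0.2726 seconds


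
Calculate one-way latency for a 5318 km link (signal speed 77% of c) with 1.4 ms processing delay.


Speed = 0.77 * 3e5 km/s = 231000 km/s
Propagation delay = 5318 / 231000 = 0.023 s = 23.0216 ms
Processing delay = 1.4 ms
Total one-way latency = 24.4216 ms


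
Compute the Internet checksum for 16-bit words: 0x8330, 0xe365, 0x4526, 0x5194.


Sum all words (with carry folding):
+ 0x8330 = 0x8330
+ 0xe365 = 0x6696
+ 0x4526 = 0xabbc
+ 0x5194 = 0xfd50
One's complement: ~0xfd50
Checksum = 0x02af


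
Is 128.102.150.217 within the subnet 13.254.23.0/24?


Subnet network: 13.254.23.0
Test IP AND mask: 128.102.150.0
No, 128.102.150.217 is not in 13.254.23.0/24


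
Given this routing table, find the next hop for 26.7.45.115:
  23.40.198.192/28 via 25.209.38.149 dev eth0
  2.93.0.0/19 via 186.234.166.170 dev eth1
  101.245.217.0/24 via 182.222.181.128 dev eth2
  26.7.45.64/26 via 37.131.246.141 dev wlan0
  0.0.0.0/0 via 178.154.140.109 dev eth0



Longest prefix match for 26.7.45.115:
  /28 23.40.198.192: no
  /19 2.93.0.0: no
  /24 101.245.217.0: no
  /26 26.7.45.64: MATCH
  /0 0.0.0.0: MATCH
Selected: next-hop 37.131.246.141 via wlan0 (matched /26)


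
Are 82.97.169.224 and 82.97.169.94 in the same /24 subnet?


Mask: 255.255.255.0
82.97.169.224 AND mask = 82.97.169.0
82.97.169.94 AND mask = 82.97.169.0
Yes, same subnet (82.97.169.0)


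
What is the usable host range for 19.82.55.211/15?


Network: 19.82.0.0
Broadcast: 19.83.255.255
First usable = network + 1
Last usable = broadcast - 1
Range: 19.82.0.1 to 19.83.255.254


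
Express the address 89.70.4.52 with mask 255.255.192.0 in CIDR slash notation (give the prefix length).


Binary: 11111111.11111111.11000000.00000000
Count leading 1s
Prefix: /18


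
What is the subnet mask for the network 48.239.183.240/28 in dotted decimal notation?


/28 means 28 network bits, 4 host bits
Binary: 11111111111111111111111111110000
Mask: 255.255.255.240


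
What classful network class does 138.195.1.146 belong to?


First octet: 138
Binary: 10001010
10xxxxxx -> Class B (128-191)
Class B, default mask 255.255.0.0 (/16)


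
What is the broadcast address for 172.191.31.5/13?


Network: 172.184.0.0/13
Host bits = 19
Set all host bits to 1:
Broadcast: 172.191.255.255


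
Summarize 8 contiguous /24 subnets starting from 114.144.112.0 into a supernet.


Original prefix: /24
Number of subnets: 8 = 2^3
New prefix = 24 - 3 = 21
Supernet: 114.144.112.0/21


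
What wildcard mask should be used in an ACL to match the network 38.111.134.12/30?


Subnet mask: 255.255.255.252
Wildcard = 255.255.255.255 - subnet mask
255 - 255 = 0
255 - 255 = 0
255 - 255 = 0
255 - 252 = 3
Wildcard: 0.0.0.3


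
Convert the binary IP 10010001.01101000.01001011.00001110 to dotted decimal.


10010001 = 145
01101000 = 104
01001011 = 75
00001110 = 14
IP: 145.104.75.14


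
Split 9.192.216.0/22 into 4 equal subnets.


New prefix = 22 + 2 = 24
Each subnet has 256 addresses
  9.192.216.0/24
  9.192.217.0/24
  9.192.218.0/24
  9.192.219.0/24
Subnets: 9.192.216.0/24, 9.192.217.0/24, 9.192.218.0/24, 9.192.219.0/24


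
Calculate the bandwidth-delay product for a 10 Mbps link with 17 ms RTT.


BDP = bandwidth * RTT
= 10 Mbps * 17 ms
= 10 * 1e6 * 17 / 1000 bits
= 170000 bits
= 21250 bytes
= 20.752 KB
BDP = 170000 bits (21250 bytes)


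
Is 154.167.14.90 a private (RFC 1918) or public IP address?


RFC 1918 private ranges:
  10.0.0.0/8 (10.0.0.0 - 10.255.255.255)
  172.16.0.0/12 (172.16.0.0 - 172.31.255.255)
  192.168.0.0/16 (192.168.0.0 - 192.168.255.255)
Public (not in any RFC 1918 range)


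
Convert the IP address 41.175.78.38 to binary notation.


41 = 00101001
175 = 10101111
78 = 01001110
38 = 00100110
Binary: 00101001.10101111.01001110.00100110


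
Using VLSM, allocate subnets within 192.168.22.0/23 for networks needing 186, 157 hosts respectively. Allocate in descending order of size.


186 hosts -> /24 (254 usable): 192.168.22.0/24
157 hosts -> /24 (254 usable): 192.168.23.0/24
Allocation: 192.168.22.0/24 (186 hosts, 254 usable); 192.168.23.0/24 (157 hosts, 254 usable)


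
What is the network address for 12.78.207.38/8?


IP:   00001100.01001110.11001111.00100110
Mask: 11111111.00000000.00000000.00000000
AND operation:
Net:  00001100.00000000.00000000.00000000
Network: 12.0.0.0/8


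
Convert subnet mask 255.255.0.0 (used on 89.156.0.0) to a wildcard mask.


Subnet mask: 255.255.0.0
Wildcard = 255.255.255.255 - subnet mask
255 - 255 = 0
255 - 255 = 0
255 - 0 = 255
255 - 0 = 255
Wildcard: 0.0.255.255


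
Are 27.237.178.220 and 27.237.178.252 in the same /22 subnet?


Mask: 255.255.252.0
27.237.178.220 AND mask = 27.237.176.0
27.237.178.252 AND mask = 27.237.176.0
Yes, same subnet (27.237.176.0)


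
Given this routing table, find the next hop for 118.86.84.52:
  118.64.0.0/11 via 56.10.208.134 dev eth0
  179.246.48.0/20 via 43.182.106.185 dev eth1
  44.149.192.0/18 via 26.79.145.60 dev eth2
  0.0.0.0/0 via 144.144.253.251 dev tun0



Longest prefix match for 118.86.84.52:
  /11 118.64.0.0: MATCH
  /20 179.246.48.0: no
  /18 44.149.192.0: no
  /0 0.0.0.0: MATCH
Selected: next-hop 56.10.208.134 via eth0 (matched /11)


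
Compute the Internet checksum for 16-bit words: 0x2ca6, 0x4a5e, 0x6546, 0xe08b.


Sum all words (with carry folding):
+ 0x2ca6 = 0x2ca6
+ 0x4a5e = 0x7704
+ 0x6546 = 0xdc4a
+ 0xe08b = 0xbcd6
One's complement: ~0xbcd6
Checksum = 0x4329


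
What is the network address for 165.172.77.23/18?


IP:   10100101.10101100.01001101.00010111
Mask: 11111111.11111111.11000000.00000000
AND operation:
Net:  10100101.10101100.01000000.00000000
Network: 165.172.64.0/18


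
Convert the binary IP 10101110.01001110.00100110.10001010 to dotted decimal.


10101110 = 174
01001110 = 78
00100110 = 38
10001010 = 138
IP: 174.78.38.138


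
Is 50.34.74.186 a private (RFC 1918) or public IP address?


RFC 1918 private ranges:
  10.0.0.0/8 (10.0.0.0 - 10.255.255.255)
  172.16.0.0/12 (172.16.0.0 - 172.31.255.255)
  192.168.0.0/16 (192.168.0.0 - 192.168.255.255)
Public (not in any RFC 1918 range)


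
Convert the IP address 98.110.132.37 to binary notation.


98 = 01100010
110 = 01101110
132 = 10000100
37 = 00100101
Binary: 01100010.01101110.10000100.00100101


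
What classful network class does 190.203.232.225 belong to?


First octet: 190
Binary: 10111110
10xxxxxx -> Class B (128-191)
Class B, default mask 255.255.0.0 (/16)


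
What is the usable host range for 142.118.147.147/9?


Network: 142.0.0.0
Broadcast: 142.127.255.255
First usable = network + 1
Last usable = broadcast - 1
Range: 142.0.0.1 to 142.127.255.254


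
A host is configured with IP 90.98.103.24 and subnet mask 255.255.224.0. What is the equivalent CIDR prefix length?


Binary: 11111111.11111111.11100000.00000000
Count leading 1s
Prefix: /19


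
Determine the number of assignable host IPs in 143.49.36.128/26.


Host bits = 32 - 26 = 6
Total addresses = 2^6 = 64
Usable = total - 2 (network and broadcast)
Usable hosts: 62


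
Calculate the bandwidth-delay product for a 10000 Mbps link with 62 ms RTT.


BDP = bandwidth * RTT
= 10000 Mbps * 62 ms
= 10000 * 1e6 * 62 / 1000 bits
= 620000000 bits
= 77500000 bytes
= 75683.5938 KB
BDP = 620000000 bits (77500000 bytes)


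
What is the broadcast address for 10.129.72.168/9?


Network: 10.128.0.0/9
Host bits = 23
Set all host bits to 1:
Broadcast: 10.255.255.255


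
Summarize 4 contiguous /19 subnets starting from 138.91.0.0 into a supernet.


Original prefix: /19
Number of subnets: 4 = 2^2
New prefix = 19 - 2 = 17
Supernet: 138.91.0.0/17


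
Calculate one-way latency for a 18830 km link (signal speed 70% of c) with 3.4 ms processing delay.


Speed = 0.7 * 3e5 km/s = 210000 km/s
Propagation delay = 18830 / 210000 = 0.0897 s = 89.6667 ms
Processing delay = 3.4 ms
Total one-way latency = 93.0667 ms


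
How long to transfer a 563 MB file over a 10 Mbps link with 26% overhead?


Effective throughput = 10 * (1 - 26/100) = 7.4 Mbps
File size in Mb = 563 * 8 = 4504 Mb
Time = 4504 / 7.4
Time = 608.6486 seconds


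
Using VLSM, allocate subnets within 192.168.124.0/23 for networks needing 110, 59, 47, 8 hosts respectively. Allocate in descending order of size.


110 hosts -> /25 (126 usable): 192.168.124.0/25
59 hosts -> /26 (62 usable): 192.168.124.128/26
47 hosts -> /26 (62 usable): 192.168.124.192/26
8 hosts -> /28 (14 usable): 192.168.125.0/28
Allocation: 192.168.124.0/25 (110 hosts, 126 usable); 192.168.124.128/26 (59 hosts, 62 usable); 192.168.124.192/26 (47 hosts, 62 usable); 192.168.125.0/28 (8 hosts, 14 usable)


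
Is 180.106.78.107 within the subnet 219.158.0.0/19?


Subnet network: 219.158.0.0
Test IP AND mask: 180.106.64.0
No, 180.106.78.107 is not in 219.158.0.0/19


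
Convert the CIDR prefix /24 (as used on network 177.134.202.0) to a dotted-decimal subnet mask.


/24 means 24 network bits, 8 host bits
Binary: 11111111111111111111111100000000
Mask: 255.255.255.0


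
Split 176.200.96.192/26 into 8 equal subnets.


New prefix = 26 + 3 = 29
Each subnet has 8 addresses
  176.200.96.192/29
  176.200.96.200/29
  176.200.96.208/29
  176.200.96.216/29
  176.200.96.224/29
  176.200.96.232/29
  176.200.96.240/29
  176.200.96.248/29
Subnets: 176.200.96.192/29, 176.200.96.200/29, 176.200.96.208/29, 176.200.96.216/29, 176.200.96.224/29, 176.200.96.232/29, 176.200.96.240/29, 176.200.96.248/29


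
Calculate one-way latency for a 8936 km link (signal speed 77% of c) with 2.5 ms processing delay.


Speed = 0.77 * 3e5 km/s = 231000 km/s
Propagation delay = 8936 / 231000 = 0.0387 s = 38.684 ms
Processing delay = 2.5 ms
Total one-way latency = 41.184 ms


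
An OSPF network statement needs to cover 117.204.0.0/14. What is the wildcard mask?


Subnet mask: 255.252.0.0
Wildcard = 255.255.255.255 - subnet mask
255 - 255 = 0
255 - 252 = 3
255 - 0 = 255
255 - 0 = 255
Wildcard: 0.3.255.255


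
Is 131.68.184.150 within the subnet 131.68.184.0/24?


Subnet network: 131.68.184.0
Test IP AND mask: 131.68.184.0
Yes, 131.68.184.150 is in 131.68.184.0/24


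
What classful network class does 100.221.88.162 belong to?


First octet: 100
Binary: 01100100
0xxxxxxx -> Class A (1-126)
Class A, default mask 255.0.0.0 (/8)


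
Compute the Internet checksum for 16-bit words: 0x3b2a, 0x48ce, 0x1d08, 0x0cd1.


Sum all words (with carry folding):
+ 0x3b2a = 0x3b2a
+ 0x48ce = 0x83f8
+ 0x1d08 = 0xa100
+ 0x0cd1 = 0xadd1
One's complement: ~0xadd1
Checksum = 0x522e


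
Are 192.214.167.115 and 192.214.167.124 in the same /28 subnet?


Mask: 255.255.255.240
192.214.167.115 AND mask = 192.214.167.112
192.214.167.124 AND mask = 192.214.167.112
Yes, same subnet (192.214.167.112)


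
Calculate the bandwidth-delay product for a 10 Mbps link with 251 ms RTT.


BDP = bandwidth * RTT
= 10 Mbps * 251 ms
= 10 * 1e6 * 251 / 1000 bits
= 2510000 bits
= 313750 bytes
= 306.3965 KB
BDP = 2510000 bits (313750 bytes)


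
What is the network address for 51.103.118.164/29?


IP:   00110011.01100111.01110110.10100100
Mask: 11111111.11111111.11111111.11111000
AND operation:
Net:  00110011.01100111.01110110.10100000
Network: 51.103.118.160/29


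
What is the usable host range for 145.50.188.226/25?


Network: 145.50.188.128
Broadcast: 145.50.188.255
First usable = network + 1
Last usable = broadcast - 1
Range: 145.50.188.129 to 145.50.188.254


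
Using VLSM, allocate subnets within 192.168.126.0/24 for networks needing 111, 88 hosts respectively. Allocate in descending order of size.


111 hosts -> /25 (126 usable): 192.168.126.0/25
88 hosts -> /25 (126 usable): 192.168.126.128/25
Allocation: 192.168.126.0/25 (111 hosts, 126 usable); 192.168.126.128/25 (88 hosts, 126 usable)


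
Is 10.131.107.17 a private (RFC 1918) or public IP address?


RFC 1918 private ranges:
  10.0.0.0/8 (10.0.0.0 - 10.255.255.255)
  172.16.0.0/12 (172.16.0.0 - 172.31.255.255)
  192.168.0.0/16 (192.168.0.0 - 192.168.255.255)
Private (in 10.0.0.0/8)


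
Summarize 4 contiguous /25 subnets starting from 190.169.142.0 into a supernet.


Original prefix: /25
Number of subnets: 4 = 2^2
New prefix = 25 - 2 = 23
Supernet: 190.169.142.0/23


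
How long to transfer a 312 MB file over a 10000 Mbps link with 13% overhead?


Effective throughput = 10000 * (1 - 13/100) = 8700 Mbps
File size in Mb = 312 * 8 = 2496 Mb
Time = 2496 / 8700
Time = 0.2869 seconds


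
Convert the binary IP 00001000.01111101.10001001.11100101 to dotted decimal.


00001000 = 8
01111101 = 125
10001001 = 137
11100101 = 229
IP: 8.125.137.229


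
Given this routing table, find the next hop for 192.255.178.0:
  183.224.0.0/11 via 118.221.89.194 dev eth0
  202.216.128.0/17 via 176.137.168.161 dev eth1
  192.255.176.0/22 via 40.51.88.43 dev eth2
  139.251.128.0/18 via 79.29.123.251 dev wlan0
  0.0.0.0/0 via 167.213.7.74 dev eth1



Longest prefix match for 192.255.178.0:
  /11 183.224.0.0: no
  /17 202.216.128.0: no
  /22 192.255.176.0: MATCH
  /18 139.251.128.0: no
  /0 0.0.0.0: MATCH
Selected: next-hop 40.51.88.43 via eth2 (matched /22)


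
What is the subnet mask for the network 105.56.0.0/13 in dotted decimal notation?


/13 means 13 network bits, 19 host bits
Binary: 11111111111110000000000000000000
Mask: 255.248.0.0


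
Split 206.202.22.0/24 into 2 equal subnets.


New prefix = 24 + 1 = 25
Each subnet has 128 addresses
  206.202.22.0/25
  206.202.22.128/25
Subnets: 206.202.22.0/25, 206.202.22.128/25


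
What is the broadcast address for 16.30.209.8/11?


Network: 16.0.0.0/11
Host bits = 21
Set all host bits to 1:
Broadcast: 16.31.255.255


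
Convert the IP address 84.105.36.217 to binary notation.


84 = 01010100
105 = 01101001
36 = 00100100
217 = 11011001
Binary: 01010100.01101001.00100100.11011001


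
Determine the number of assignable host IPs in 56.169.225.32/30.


Host bits = 32 - 30 = 2
Total addresses = 2^2 = 4
Usable = total - 2 (network and broadcast)
Usable hosts: 2


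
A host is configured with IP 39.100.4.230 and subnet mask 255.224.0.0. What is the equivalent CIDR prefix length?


Binary: 11111111.11100000.00000000.00000000
Count leading 1s
Prefix: /11


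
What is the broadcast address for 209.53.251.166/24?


Network: 209.53.251.0/24
Host bits = 8
Set all host bits to 1:
Broadcast: 209.53.251.255


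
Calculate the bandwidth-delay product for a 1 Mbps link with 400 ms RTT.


BDP = bandwidth * RTT
= 1 Mbps * 400 ms
= 1 * 1e6 * 400 / 1000 bits
= 400000 bits
= 50000 bytes
= 48.8281 KB
BDP = 400000 bits (50000 bytes)


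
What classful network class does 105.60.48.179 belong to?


First octet: 105
Binary: 01101001
0xxxxxxx -> Class A (1-126)
Class A, default mask 255.0.0.0 (/8)


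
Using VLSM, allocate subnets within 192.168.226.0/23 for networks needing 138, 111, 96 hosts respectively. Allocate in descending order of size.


138 hosts -> /24 (254 usable): 192.168.226.0/24
111 hosts -> /25 (126 usable): 192.168.227.0/25
96 hosts -> /25 (126 usable): 192.168.227.128/25
Allocation: 192.168.226.0/24 (138 hosts, 254 usable); 192.168.227.0/25 (111 hosts, 126 usable); 192.168.227.128/25 (96 hosts, 126 usable)


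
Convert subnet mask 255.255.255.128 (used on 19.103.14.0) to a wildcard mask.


Subnet mask: 255.255.255.128
Wildcard = 255.255.255.255 - subnet mask
255 - 255 = 0
255 - 255 = 0
255 - 255 = 0
255 - 128 = 127
Wildcard: 0.0.0.127


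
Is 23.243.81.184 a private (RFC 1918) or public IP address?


RFC 1918 private ranges:
  10.0.0.0/8 (10.0.0.0 - 10.255.255.255)
  172.16.0.0/12 (172.16.0.0 - 172.31.255.255)
  192.168.0.0/16 (192.168.0.0 - 192.168.255.255)
Public (not in any RFC 1918 range)


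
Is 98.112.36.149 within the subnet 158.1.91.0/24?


Subnet network: 158.1.91.0
Test IP AND mask: 98.112.36.0
No, 98.112.36.149 is not in 158.1.91.0/24


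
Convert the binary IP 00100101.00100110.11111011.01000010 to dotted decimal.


00100101 = 37
00100110 = 38
11111011 = 251
01000010 = 66
IP: 37.38.251.66


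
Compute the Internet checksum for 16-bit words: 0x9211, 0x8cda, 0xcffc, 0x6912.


Sum all words (with carry folding):
+ 0x9211 = 0x9211
+ 0x8cda = 0x1eec
+ 0xcffc = 0xeee8
+ 0x6912 = 0x57fb
One's complement: ~0x57fb
Checksum = 0xa804


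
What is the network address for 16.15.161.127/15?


IP:   00010000.00001111.10100001.01111111
Mask: 11111111.11111110.00000000.00000000
AND operation:
Net:  00010000.00001110.00000000.00000000
Network: 16.14.0.0/15


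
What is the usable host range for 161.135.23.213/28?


Network: 161.135.23.208
Broadcast: 161.135.23.223
First usable = network + 1
Last usable = broadcast - 1
Range: 161.135.23.209 to 161.135.23.222


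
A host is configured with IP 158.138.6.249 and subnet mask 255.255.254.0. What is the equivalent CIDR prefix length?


Binary: 11111111.11111111.11111110.00000000
Count leading 1s
Prefix: /23


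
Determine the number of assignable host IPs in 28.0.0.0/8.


Host bits = 32 - 8 = 24
Total addresses = 2^24 = 16777216
Usable = total - 2 (network and broadcast)
Usable hosts: 16777214


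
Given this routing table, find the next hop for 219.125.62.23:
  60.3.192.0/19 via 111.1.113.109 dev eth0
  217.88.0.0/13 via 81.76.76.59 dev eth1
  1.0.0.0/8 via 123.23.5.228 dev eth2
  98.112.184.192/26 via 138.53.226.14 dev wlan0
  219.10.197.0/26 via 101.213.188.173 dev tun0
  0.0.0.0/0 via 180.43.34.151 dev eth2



Longest prefix match for 219.125.62.23:
  /19 60.3.192.0: no
  /13 217.88.0.0: no
  /8 1.0.0.0: no
  /26 98.112.184.192: no
  /26 219.10.197.0: no
  /0 0.0.0.0: MATCH
Selected: next-hop 180.43.34.151 via eth2 (matched /0)


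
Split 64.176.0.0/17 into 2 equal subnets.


New prefix = 17 + 1 = 18
Each subnet has 16384 addresses
  64.176.0.0/18
  64.176.64.0/18
Subnets: 64.176.0.0/18, 64.176.64.0/18


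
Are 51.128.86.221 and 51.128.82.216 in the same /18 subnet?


Mask: 255.255.192.0
51.128.86.221 AND mask = 51.128.64.0
51.128.82.216 AND mask = 51.128.64.0
Yes, same subnet (51.128.64.0)


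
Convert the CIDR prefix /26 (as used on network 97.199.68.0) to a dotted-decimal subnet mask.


/26 means 26 network bits, 6 host bits
Binary: 11111111111111111111111111000000
Mask: 255.255.255.192


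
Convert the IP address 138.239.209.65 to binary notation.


138 = 10001010
239 = 11101111
209 = 11010001
65 = 01000001
Binary: 10001010.11101111.11010001.01000001


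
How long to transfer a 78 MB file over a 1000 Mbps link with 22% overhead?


Effective throughput = 1000 * (1 - 22/100) = 780 Mbps
File size in Mb = 78 * 8 = 624 Mb
Time = 624 / 780
Time = 0.8 seconds


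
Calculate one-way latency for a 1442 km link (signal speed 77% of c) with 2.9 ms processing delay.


Speed = 0.77 * 3e5 km/s = 231000 km/s
Propagation delay = 1442 / 231000 = 0.0062 s = 6.2424 ms
Processing delay = 2.9 ms
Total one-way latency = 9.1424 ms


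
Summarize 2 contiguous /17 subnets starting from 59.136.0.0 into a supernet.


Original prefix: /17
Number of subnets: 2 = 2^1
New prefix = 17 - 1 = 16
Supernet: 59.136.0.0/16


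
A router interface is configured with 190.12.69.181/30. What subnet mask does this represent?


/30 means 30 network bits, 2 host bits
Binary: 11111111111111111111111111111100
Mask: 255.255.255.252


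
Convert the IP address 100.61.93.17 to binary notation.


100 = 01100100
61 = 00111101
93 = 01011101
17 = 00010001
Binary: 01100100.00111101.01011101.00010001


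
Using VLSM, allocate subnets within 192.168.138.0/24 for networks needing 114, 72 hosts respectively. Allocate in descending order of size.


114 hosts -> /25 (126 usable): 192.168.138.0/25
72 hosts -> /25 (126 usable): 192.168.138.128/25
Allocation: 192.168.138.0/25 (114 hosts, 126 usable); 192.168.138.128/25 (72 hosts, 126 usable)


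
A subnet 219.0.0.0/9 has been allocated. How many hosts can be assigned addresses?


Host bits = 32 - 9 = 23
Total addresses = 2^23 = 8388608
Usable = total - 2 (network and broadcast)
Usable hosts: 8388606


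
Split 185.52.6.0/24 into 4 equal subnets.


New prefix = 24 + 2 = 26
Each subnet has 64 addresses
  185.52.6.0/26
  185.52.6.64/26
  185.52.6.128/26
  185.52.6.192/26
Subnets: 185.52.6.0/26, 185.52.6.64/26, 185.52.6.128/26, 185.52.6.192/26


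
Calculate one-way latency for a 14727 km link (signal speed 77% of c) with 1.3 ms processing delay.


Speed = 0.77 * 3e5 km/s = 231000 km/s
Propagation delay = 14727 / 231000 = 0.0638 s = 63.7532 ms
Processing delay = 1.3 ms
Total one-way latency = 65.0532 ms


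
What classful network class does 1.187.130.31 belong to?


First octet: 1
Binary: 00000001
0xxxxxxx -> Class A (1-126)
Class A, default mask 255.0.0.0 (/8)


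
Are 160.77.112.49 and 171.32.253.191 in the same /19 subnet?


Mask: 255.255.224.0
160.77.112.49 AND mask = 160.77.96.0
171.32.253.191 AND mask = 171.32.224.0
No, different subnets (160.77.96.0 vs 171.32.224.0)


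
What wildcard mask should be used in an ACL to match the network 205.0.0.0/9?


Subnet mask: 255.128.0.0
Wildcard = 255.255.255.255 - subnet mask
255 - 255 = 0
255 - 128 = 127
255 - 0 = 255
255 - 0 = 255
Wildcard: 0.127.255.255


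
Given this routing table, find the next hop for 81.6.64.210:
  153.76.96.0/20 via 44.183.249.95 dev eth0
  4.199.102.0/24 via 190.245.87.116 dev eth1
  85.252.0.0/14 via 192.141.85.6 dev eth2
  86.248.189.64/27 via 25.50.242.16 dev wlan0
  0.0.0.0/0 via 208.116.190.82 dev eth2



Longest prefix match for 81.6.64.210:
  /20 153.76.96.0: no
  /24 4.199.102.0: no
  /14 85.252.0.0: no
  /27 86.248.189.64: no
  /0 0.0.0.0: MATCH
Selected: next-hop 208.116.190.82 via eth2 (matched /0)


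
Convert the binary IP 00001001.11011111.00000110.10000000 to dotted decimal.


00001001 = 9
11011111 = 223
00000110 = 6
10000000 = 128
IP: 9.223.6.128


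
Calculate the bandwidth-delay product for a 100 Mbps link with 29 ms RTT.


BDP = bandwidth * RTT
= 100 Mbps * 29 ms
= 100 * 1e6 * 29 / 1000 bits
= 2900000 bits
= 362500 bytes
= 354.0039 KB
BDP = 2900000 bits (362500 bytes)


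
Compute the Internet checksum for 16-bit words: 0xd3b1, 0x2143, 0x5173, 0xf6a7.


Sum all words (with carry folding):
+ 0xd3b1 = 0xd3b1
+ 0x2143 = 0xf4f4
+ 0x5173 = 0x4668
+ 0xf6a7 = 0x3d10
One's complement: ~0x3d10
Checksum = 0xc2ef


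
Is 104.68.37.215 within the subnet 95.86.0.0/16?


Subnet network: 95.86.0.0
Test IP AND mask: 104.68.0.0
No, 104.68.37.215 is not in 95.86.0.0/16


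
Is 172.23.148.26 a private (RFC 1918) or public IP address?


RFC 1918 private ranges:
  10.0.0.0/8 (10.0.0.0 - 10.255.255.255)
  172.16.0.0/12 (172.16.0.0 - 172.31.255.255)
  192.168.0.0/16 (192.168.0.0 - 192.168.255.255)
Private (in 172.16.0.0/12)


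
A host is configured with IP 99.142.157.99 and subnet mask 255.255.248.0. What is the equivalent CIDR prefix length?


Binary: 11111111.11111111.11111000.00000000
Count leading 1s
Prefix: /21


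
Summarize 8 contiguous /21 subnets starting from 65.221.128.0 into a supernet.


Original prefix: /21
Number of subnets: 8 = 2^3
New prefix = 21 - 3 = 18
Supernet: 65.221.128.0/18


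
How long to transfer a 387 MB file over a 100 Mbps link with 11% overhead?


Effective throughput = 100 * (1 - 11/100) = 89 Mbps
File size in Mb = 387 * 8 = 3096 Mb
Time = 3096 / 89
Time = 34.7865 seconds


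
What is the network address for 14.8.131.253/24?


IP:   00001110.00001000.10000011.11111101
Mask: 11111111.11111111.11111111.00000000
AND operation:
Net:  00001110.00001000.10000011.00000000
Network: 14.8.131.0/24


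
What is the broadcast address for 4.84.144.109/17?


Network: 4.84.128.0/17
Host bits = 15
Set all host bits to 1:
Broadcast: 4.84.255.255


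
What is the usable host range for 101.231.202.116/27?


Network: 101.231.202.96
Broadcast: 101.231.202.127
First usable = network + 1
Last usable = broadcast - 1
Range: 101.231.202.97 to 101.231.202.126


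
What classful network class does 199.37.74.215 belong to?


First octet: 199
Binary: 11000111
110xxxxx -> Class C (192-223)
Class C, default mask 255.255.255.0 (/24)


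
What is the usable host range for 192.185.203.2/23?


Network: 192.185.202.0
Broadcast: 192.185.203.255
First usable = network + 1
Last usable = broadcast - 1
Range: 192.185.202.1 to 192.185.203.254


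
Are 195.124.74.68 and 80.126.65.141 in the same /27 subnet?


Mask: 255.255.255.224
195.124.74.68 AND mask = 195.124.74.64
80.126.65.141 AND mask = 80.126.65.128
No, different subnets (195.124.74.64 vs 80.126.65.128)


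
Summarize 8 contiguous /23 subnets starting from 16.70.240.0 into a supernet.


Original prefix: /23
Number of subnets: 8 = 2^3
New prefix = 23 - 3 = 20
Supernet: 16.70.240.0/20


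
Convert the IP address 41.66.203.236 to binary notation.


41 = 00101001
66 = 01000010
203 = 11001011
236 = 11101100
Binary: 00101001.01000010.11001011.11101100


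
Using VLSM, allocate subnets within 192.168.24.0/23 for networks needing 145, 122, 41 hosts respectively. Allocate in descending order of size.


145 hosts -> /24 (254 usable): 192.168.24.0/24
122 hosts -> /25 (126 usable): 192.168.25.0/25
41 hosts -> /26 (62 usable): 192.168.25.128/26
Allocation: 192.168.24.0/24 (145 hosts, 254 usable); 192.168.25.0/25 (122 hosts, 126 usable); 192.168.25.128/26 (41 hosts, 62 usable)


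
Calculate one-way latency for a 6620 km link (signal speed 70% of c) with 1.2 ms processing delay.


Speed = 0.7 * 3e5 km/s = 210000 km/s
Propagation delay = 6620 / 210000 = 0.0315 s = 31.5238 ms
Processing delay = 1.2 ms
Total one-way latency = 32.7238 ms


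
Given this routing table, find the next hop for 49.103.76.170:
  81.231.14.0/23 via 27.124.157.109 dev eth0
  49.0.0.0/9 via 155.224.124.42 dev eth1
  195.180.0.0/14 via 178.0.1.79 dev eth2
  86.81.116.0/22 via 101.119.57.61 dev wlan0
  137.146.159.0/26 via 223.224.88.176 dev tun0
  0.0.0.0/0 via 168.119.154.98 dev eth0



Longest prefix match for 49.103.76.170:
  /23 81.231.14.0: no
  /9 49.0.0.0: MATCH
  /14 195.180.0.0: no
  /22 86.81.116.0: no
  /26 137.146.159.0: no
  /0 0.0.0.0: MATCH
Selected: next-hop 155.224.124.42 via eth1 (matched /9)


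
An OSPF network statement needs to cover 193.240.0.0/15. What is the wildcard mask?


Subnet mask: 255.254.0.0
Wildcard = 255.255.255.255 - subnet mask
255 - 255 = 0
255 - 254 = 1
255 - 0 = 255
255 - 0 = 255
Wildcard: 0.1.255.255


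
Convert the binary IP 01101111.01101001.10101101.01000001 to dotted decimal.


01101111 = 111
01101001 = 105
10101101 = 173
01000001 = 65
IP: 111.105.173.65


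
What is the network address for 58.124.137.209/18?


IP:   00111010.01111100.10001001.11010001
Mask: 11111111.11111111.11000000.00000000
AND operation:
Net:  00111010.01111100.10000000.00000000
Network: 58.124.128.0/18


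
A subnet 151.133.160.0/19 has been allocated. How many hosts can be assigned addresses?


Host bits = 32 - 19 = 13
Total addresses = 2^13 = 8192
Usable = total - 2 (network and broadcast)
Usable hosts: 8190


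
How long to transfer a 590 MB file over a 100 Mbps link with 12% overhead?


Effective throughput = 100 * (1 - 12/100) = 88 Mbps
File size in Mb = 590 * 8 = 4720 Mb
Time = 4720 / 88
Time = 53.6364 seconds


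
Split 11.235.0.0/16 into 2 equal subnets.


New prefix = 16 + 1 = 17
Each subnet has 32768 addresses
  11.235.0.0/17
  11.235.128.0/17
Subnets: 11.235.0.0/17, 11.235.128.0/17


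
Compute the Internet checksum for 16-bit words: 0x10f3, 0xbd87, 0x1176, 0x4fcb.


Sum all words (with carry folding):
+ 0x10f3 = 0x10f3
+ 0xbd87 = 0xce7a
+ 0x1176 = 0xdff0
+ 0x4fcb = 0x2fbc
One's complement: ~0x2fbc
Checksum = 0xd043


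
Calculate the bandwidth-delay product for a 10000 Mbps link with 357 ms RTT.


BDP = bandwidth * RTT
= 10000 Mbps * 357 ms
= 10000 * 1e6 * 357 / 1000 bits
= 3570000000 bits
= 446250000 bytes
= 435791.0156 KB
BDP = 3570000000 bits (446250000 bytes)


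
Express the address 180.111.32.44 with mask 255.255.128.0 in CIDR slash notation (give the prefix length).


Binary: 11111111.11111111.10000000.00000000
Count leading 1s
Prefix: /17


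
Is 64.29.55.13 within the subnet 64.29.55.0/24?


Subnet network: 64.29.55.0
Test IP AND mask: 64.29.55.0
Yes, 64.29.55.13 is in 64.29.55.0/24


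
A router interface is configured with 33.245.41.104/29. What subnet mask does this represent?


/29 means 29 network bits, 3 host bits
Binary: 11111111111111111111111111111000
Mask: 255.255.255.248


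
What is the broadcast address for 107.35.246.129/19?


Network: 107.35.224.0/19
Host bits = 13
Set all host bits to 1:
Broadcast: 107.35.255.255


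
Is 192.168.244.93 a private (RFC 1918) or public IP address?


RFC 1918 private ranges:
  10.0.0.0/8 (10.0.0.0 - 10.255.255.255)
  172.16.0.0/12 (172.16.0.0 - 172.31.255.255)
  192.168.0.0/16 (192.168.0.0 - 192.168.255.255)
Private (in 192.168.0.0/16)


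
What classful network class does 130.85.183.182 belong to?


First octet: 130
Binary: 10000010
10xxxxxx -> Class B (128-191)
Class B, default mask 255.255.0.0 (/16)


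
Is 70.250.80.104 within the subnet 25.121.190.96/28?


Subnet network: 25.121.190.96
Test IP AND mask: 70.250.80.96
No, 70.250.80.104 is not in 25.121.190.96/28
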